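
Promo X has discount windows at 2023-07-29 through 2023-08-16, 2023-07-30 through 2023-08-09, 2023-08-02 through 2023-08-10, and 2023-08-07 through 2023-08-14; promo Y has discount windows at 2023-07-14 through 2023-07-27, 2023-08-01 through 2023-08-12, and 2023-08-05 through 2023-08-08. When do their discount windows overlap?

A, merged: 2023-07-29 through 2023-08-16.
B, merged: 2023-07-14 through 2023-07-27, 2023-08-01 through 2023-08-12.
2023-07-29 through 2023-08-16 ∩ B → 2023-08-01 through 2023-08-12.

2023-08-01 through 2023-08-12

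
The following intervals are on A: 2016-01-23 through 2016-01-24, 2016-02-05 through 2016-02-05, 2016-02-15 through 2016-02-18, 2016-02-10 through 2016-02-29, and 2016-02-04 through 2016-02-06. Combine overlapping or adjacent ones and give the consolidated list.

2016-01-23 through 2016-01-24, 2016-02-04 through 2016-02-06, 2016-02-10 through 2016-02-29

Sort by start: 2016-01-23 through 2016-01-24, 2016-02-04 through 2016-02-06, 2016-02-05 through 2016-02-05, 2016-02-10 through 2016-02-29, 2016-02-15 through 2016-02-18.
2016-02-04 through 2016-02-06 is disjoint → start new block.
2016-02-05 through 2016-02-05 overlaps/touches 2016-02-04 through 2016-02-06 → extend to 2016-02-04 through 2016-02-06.
2016-02-10 through 2016-02-29 is disjoint → start new block.
2016-02-15 through 2016-02-18 overlaps/touches 2016-02-10 through 2016-02-29 → extend to 2016-02-10 through 2016-02-29.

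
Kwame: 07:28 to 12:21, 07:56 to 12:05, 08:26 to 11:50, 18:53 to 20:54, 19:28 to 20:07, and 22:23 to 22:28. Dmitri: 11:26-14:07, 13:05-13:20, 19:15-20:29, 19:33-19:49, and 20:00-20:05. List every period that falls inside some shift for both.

First set merges to 07:28–12:21, 18:53–20:54, 22:23–22:28.
Second set merges to 11:26–14:07, 19:15–20:29.
07:28–12:21 ∩ B → 11:26–12:21.
18:53–20:54 ∩ B → 19:15–20:29.
22:23–22:28 meets no B interval.

11:26–12:21, 19:15–20:29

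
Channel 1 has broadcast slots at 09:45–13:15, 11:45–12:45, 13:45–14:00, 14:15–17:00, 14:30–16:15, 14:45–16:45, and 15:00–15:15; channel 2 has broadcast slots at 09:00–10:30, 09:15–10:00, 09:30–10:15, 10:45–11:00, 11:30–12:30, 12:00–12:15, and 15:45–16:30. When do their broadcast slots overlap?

09:45–10:30, 10:45–11:00, 11:30–12:30, 15:45–16:30

First set merges to 09:45–13:15, 13:45–14:00, 14:15–17:00.
Second set merges to 09:00–10:30, 10:45–11:00, 11:30–12:30, 15:45–16:30.
09:45–13:15 overlaps B on 09:45–10:30, 10:45–11:00, 11:30–12:30.
13:45–14:00 falls entirely outside B.
14:15–17:00 overlaps B on 15:45–16:30.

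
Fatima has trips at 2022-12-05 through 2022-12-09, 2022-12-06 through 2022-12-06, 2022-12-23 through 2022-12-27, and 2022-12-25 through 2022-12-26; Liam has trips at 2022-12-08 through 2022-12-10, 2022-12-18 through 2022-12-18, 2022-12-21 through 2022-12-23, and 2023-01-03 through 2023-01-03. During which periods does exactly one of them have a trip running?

2022-12-05 through 2022-12-07, 2022-12-10 through 2022-12-10, 2022-12-18 through 2022-12-18, 2022-12-21 through 2022-12-22, 2022-12-24 through 2022-12-27, 2023-01-03 through 2023-01-03

Merge the first list: 2022-12-05 through 2022-12-09, 2022-12-23 through 2022-12-27.
Only in the first: 2022-12-05 through 2022-12-07, 2022-12-24 through 2022-12-27.
Only in the second: 2022-12-10 through 2022-12-10, 2022-12-18 through 2022-12-18, 2022-12-21 through 2022-12-22, 2023-01-03 through 2023-01-03.
Together these are the periods covered by exactly one.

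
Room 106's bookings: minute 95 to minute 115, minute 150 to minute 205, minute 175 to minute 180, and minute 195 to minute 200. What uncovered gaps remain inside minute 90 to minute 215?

minute 90 to minute 95, minute 115 to minute 150, minute 205 to minute 215

After merging, the occupied span is minute 95 to minute 115, minute 150 to minute 205.
Complement within minute 90 to minute 215: minute 90 to minute 95, minute 115 to minute 150, minute 205 to minute 215.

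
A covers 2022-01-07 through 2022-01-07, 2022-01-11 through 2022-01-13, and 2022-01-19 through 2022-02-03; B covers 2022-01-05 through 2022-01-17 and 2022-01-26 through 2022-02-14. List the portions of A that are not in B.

2022-01-19 through 2022-01-25

2022-01-07 through 2022-01-07: fully covered by B → removed.
2022-01-11 through 2022-01-13: fully covered by B → removed.
2022-01-19 through 2022-02-03 minus B → 2022-01-19 through 2022-01-25.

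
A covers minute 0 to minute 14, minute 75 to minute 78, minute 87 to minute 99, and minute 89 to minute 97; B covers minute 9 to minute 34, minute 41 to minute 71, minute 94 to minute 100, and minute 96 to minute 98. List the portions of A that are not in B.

Merge the first list: minute 0 to minute 14, minute 75 to minute 78, minute 87 to minute 99.
Merge the second list: minute 9 to minute 34, minute 41 to minute 71, minute 94 to minute 100.
minute 0 to minute 14 \ B = minute 0 to minute 9.
minute 75 to minute 78: nothing removed.
minute 87 to minute 99 \ B = minute 87 to minute 94.

minute 0 to minute 9, minute 75 to minute 78, minute 87 to minute 94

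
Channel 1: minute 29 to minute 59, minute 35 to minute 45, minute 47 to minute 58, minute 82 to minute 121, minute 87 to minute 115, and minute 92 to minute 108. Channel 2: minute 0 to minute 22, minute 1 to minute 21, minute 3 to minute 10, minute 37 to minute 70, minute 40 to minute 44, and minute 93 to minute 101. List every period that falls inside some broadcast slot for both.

First set merges to minute 29 to minute 59, minute 82 to minute 121.
Second set merges to minute 0 to minute 22, minute 37 to minute 70, minute 93 to minute 101.
minute 29 to minute 59 ∩ B → minute 37 to minute 59.
minute 82 to minute 121 ∩ B → minute 93 to minute 101.

minute 37 to minute 59, minute 93 to minute 101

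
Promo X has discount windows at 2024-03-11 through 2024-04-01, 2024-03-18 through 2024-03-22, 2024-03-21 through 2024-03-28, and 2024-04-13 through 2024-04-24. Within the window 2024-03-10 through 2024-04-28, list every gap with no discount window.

2024-03-10 through 2024-03-10, 2024-04-02 through 2024-04-12, 2024-04-25 through 2024-04-28

After merging, the occupied span is 2024-03-11 through 2024-04-01, 2024-04-13 through 2024-04-24.
Complement within 2024-03-10 through 2024-04-28: 2024-03-10 through 2024-03-10, 2024-04-02 through 2024-04-12, 2024-04-25 through 2024-04-28.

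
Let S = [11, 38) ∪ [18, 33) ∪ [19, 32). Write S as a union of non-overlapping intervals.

[18, 33) overlaps/touches [11, 38) → extend to [11, 38).
[19, 32) overlaps/touches [11, 38) → extend to [11, 38).

[11, 38)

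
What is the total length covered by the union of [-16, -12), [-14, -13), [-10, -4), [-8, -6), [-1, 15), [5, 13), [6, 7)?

26

Merged: [-16, -12), [-10, -4), [-1, 15).
Lengths: 4 + 6 + 16 = 26.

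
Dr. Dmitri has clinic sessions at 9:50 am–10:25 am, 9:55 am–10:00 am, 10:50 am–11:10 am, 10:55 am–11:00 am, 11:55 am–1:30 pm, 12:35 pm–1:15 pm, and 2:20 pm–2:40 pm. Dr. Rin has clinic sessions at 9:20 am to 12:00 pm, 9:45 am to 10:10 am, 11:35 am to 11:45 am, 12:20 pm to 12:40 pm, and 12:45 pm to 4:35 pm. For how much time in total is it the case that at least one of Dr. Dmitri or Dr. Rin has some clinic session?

7 h 15 min

Merge the first list: 9:50 am-10:25 am, 10:50 am-11:10 am, 11:55 am-1:30 pm, 2:20 pm-2:40 pm.
Merge the second list: 9:20 am-12:00 pm, 12:20 pm-12:40 pm, 12:45 pm-4:35 pm.
A ∪ B = 9:20 am-4:35 pm.
Total: 7 h 15 min.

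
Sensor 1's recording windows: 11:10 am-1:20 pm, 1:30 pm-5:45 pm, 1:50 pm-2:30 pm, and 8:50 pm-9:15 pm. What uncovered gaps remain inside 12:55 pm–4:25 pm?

1:20 pm–1:30 pm

Covered (merged): 11:10 am–1:20 pm, 1:30 pm–5:45 pm, 8:50 pm–9:15 pm.
Uncovered inside 12:55 pm–4:25 pm: 1:20 pm–1:30 pm.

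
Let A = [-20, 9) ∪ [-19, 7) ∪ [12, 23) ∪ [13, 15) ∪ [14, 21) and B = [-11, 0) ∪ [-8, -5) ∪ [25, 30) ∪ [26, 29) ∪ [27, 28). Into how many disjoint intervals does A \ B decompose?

3

A, merged: [-20, 9), [12, 23).
B, merged: [-11, 0), [25, 30).
A \ B = [-20, -11), [0, 9), [12, 23).
That is 3 disjoint pieces.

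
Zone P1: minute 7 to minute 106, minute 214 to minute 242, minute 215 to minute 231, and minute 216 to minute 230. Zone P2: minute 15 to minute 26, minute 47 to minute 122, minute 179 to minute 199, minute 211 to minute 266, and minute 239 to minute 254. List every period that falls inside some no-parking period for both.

First set merges to minute 7 to minute 106, minute 214 to minute 242.
Second set merges to minute 15 to minute 26, minute 47 to minute 122, minute 179 to minute 199, minute 211 to minute 266.
minute 7 to minute 106 overlaps B on minute 15 to minute 26, minute 47 to minute 106.
minute 214 to minute 242 overlaps B on minute 214 to minute 242.

minute 15 to minute 26, minute 47 to minute 106, minute 214 to minute 242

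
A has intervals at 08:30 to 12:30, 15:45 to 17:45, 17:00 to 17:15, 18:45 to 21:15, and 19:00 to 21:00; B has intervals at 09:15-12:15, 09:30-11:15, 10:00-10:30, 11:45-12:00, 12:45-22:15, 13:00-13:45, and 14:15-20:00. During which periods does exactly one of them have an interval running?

08:30-09:15, 12:15-12:30, 12:45-15:45, 17:45-18:45, 21:15-22:15

A, merged: 08:30-12:30, 15:45-17:45, 18:45-21:15.
B, merged: 09:15-12:15, 12:45-22:15.
Only in the first: 08:30-09:15, 12:15-12:30.
Only in the second: 12:45-15:45, 17:45-18:45, 21:15-22:15.
Together these are the periods covered by exactly one.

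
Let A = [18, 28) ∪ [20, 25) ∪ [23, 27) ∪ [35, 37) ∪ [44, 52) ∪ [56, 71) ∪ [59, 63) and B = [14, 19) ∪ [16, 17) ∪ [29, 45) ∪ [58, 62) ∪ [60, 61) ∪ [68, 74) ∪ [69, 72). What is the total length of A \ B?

Merge the first list: [18, 28), [35, 37), [44, 52), [56, 71).
Merge the second list: [14, 19), [29, 45), [58, 62), [68, 74).
A \ B = [19, 28), [45, 52), [56, 58), [62, 68).
Total: 9 + 7 + 2 + 6 = 24.

24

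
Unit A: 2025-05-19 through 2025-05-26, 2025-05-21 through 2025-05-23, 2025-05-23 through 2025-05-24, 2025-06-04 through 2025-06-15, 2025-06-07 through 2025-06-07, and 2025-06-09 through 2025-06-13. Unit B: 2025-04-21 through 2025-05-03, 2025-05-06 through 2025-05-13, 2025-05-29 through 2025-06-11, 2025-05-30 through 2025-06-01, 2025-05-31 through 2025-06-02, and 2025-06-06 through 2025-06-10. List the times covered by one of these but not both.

A, merged: 2025-05-19 through 2025-05-26, 2025-06-04 through 2025-06-15.
B, merged: 2025-04-21 through 2025-05-03, 2025-05-06 through 2025-05-13, 2025-05-29 through 2025-06-11.
Only in the first: 2025-05-19 through 2025-05-26, 2025-06-12 through 2025-06-15.
Only in the second: 2025-04-21 through 2025-05-03, 2025-05-06 through 2025-05-13, 2025-05-29 through 2025-06-03.
Together these are the periods covered by exactly one.

2025-04-21 through 2025-05-03, 2025-05-06 through 2025-05-13, 2025-05-19 through 2025-05-26, 2025-05-29 through 2025-06-03, 2025-06-12 through 2025-06-15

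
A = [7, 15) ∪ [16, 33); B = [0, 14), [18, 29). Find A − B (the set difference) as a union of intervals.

[14, 15) ∪ [16, 18) ∪ [29, 33)

[7, 15) \ B = [14, 15).
[16, 33) \ B = [16, 18), [29, 33).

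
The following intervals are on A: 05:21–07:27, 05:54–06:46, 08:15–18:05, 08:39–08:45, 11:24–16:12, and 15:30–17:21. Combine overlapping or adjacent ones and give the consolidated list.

05:21–07:27, 08:15–18:05

05:54–06:46 overlaps/touches 05:21–07:27 → extend to 05:21–07:27.
08:15–18:05 is disjoint → start new block.
08:39–08:45 overlaps/touches 08:15–18:05 → extend to 08:15–18:05.
11:24–16:12 overlaps/touches 08:15–18:05 → extend to 08:15–18:05.
15:30–17:21 overlaps/touches 08:15–18:05 → extend to 08:15–18:05.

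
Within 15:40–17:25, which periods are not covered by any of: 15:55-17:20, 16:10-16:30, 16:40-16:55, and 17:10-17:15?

15:40–15:55, 17:20–17:25

After merging, the occupied span is 15:55–17:20.
Complement within 15:40–17:25: 15:40–15:55, 17:20–17:25.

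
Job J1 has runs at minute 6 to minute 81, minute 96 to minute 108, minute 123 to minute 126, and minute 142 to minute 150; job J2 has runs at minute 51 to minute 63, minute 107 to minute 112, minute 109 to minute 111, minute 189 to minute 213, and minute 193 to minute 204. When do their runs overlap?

minute 51 to minute 63, minute 107 to minute 108

Second set merges to minute 51 to minute 63, minute 107 to minute 112, minute 189 to minute 213.
minute 6 to minute 81 meets the second set on minute 51 to minute 63.
minute 96 to minute 108 meets the second set on minute 107 to minute 108.
minute 123 to minute 126: no overlap with the second set.
minute 142 to minute 150: no overlap with the second set.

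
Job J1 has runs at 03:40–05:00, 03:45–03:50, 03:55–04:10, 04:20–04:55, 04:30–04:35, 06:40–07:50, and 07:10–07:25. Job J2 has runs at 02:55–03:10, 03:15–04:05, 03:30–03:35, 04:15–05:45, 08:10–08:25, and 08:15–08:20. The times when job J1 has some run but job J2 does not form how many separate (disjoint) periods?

2

Merge the first list: 03:40–05:00, 06:40–07:50.
Merge the second list: 02:55–03:10, 03:15–04:05, 04:15–05:45, 08:10–08:25.
A \ B = 04:05–04:15, 06:40–07:50.
That is 2 disjoint pieces.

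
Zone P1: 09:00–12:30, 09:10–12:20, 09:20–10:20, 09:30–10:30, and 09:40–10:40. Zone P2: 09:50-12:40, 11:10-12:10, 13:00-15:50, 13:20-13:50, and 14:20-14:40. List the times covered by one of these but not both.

09:00–09:50, 12:30–12:40, 13:00–15:50

First set merges to 09:00–12:30.
Second set merges to 09:50–12:40, 13:00–15:50.
Only in the first: 09:00–09:50.
Only in the second: 12:30–12:40, 13:00–15:50.
Together these are the periods covered by exactly one.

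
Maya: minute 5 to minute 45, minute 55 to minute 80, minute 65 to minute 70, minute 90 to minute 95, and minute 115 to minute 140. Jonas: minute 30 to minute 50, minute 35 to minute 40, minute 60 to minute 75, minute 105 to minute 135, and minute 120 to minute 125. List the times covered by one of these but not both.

Merge the first list: minute 5 to minute 45, minute 55 to minute 80, minute 90 to minute 95, minute 115 to minute 140.
Merge the second list: minute 30 to minute 50, minute 60 to minute 75, minute 105 to minute 135.
A \ B = minute 5 to minute 30, minute 55 to minute 60, minute 75 to minute 80, minute 90 to minute 95, minute 135 to minute 140.
B \ A = minute 45 to minute 50, minute 105 to minute 115.
Union of the two gives the symmetric difference.

minute 5 to minute 30, minute 45 to minute 50, minute 55 to minute 60, minute 75 to minute 80, minute 90 to minute 95, minute 105 to minute 115, minute 135 to minute 140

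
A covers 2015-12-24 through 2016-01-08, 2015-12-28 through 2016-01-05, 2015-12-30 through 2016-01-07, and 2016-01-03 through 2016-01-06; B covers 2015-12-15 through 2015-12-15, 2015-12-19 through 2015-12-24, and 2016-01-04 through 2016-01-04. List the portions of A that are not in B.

First set merges to 2015-12-24 through 2016-01-08.
2015-12-24 through 2016-01-08 \ B = 2015-12-25 through 2016-01-03, 2016-01-05 through 2016-01-08.

2015-12-25 through 2016-01-03, 2016-01-05 through 2016-01-08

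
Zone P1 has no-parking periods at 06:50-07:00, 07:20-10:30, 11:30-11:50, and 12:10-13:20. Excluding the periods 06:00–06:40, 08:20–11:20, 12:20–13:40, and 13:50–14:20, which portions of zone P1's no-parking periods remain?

06:50–07:00 is untouched.
07:20–10:30 with B removed leaves 07:20–08:20.
11:30–11:50 is untouched.
12:10–13:20 with B removed leaves 12:10–12:20.

06:50–07:00, 07:20–08:20, 11:30–11:50, 12:10–12:20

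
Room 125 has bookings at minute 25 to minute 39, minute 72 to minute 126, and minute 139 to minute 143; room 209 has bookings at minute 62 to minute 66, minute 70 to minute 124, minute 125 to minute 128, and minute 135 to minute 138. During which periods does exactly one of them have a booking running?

A but not B: minute 25 to minute 39, minute 124 to minute 125, minute 139 to minute 143.
B but not A: minute 62 to minute 66, minute 70 to minute 72, minute 126 to minute 128, minute 135 to minute 138.
Combining gives A △ B.

minute 25 to minute 39, minute 62 to minute 66, minute 70 to minute 72, minute 124 to minute 125, minute 126 to minute 128, minute 135 to minute 138, minute 139 to minute 143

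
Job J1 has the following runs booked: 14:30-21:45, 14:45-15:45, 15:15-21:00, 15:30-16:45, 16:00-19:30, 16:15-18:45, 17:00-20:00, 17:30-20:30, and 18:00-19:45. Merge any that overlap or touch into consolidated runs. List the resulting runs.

14:45–15:45 overlaps/touches 14:30–21:45 → extend to 14:30–21:45.
15:15–21:00 overlaps/touches 14:30–21:45 → extend to 14:30–21:45.
15:30–16:45 overlaps/touches 14:30–21:45 → extend to 14:30–21:45.
16:00–19:30 overlaps/touches 14:30–21:45 → extend to 14:30–21:45.
16:15–18:45 overlaps/touches 14:30–21:45 → extend to 14:30–21:45.
17:00–20:00 overlaps/touches 14:30–21:45 → extend to 14:30–21:45.
17:30–20:30 overlaps/touches 14:30–21:45 → extend to 14:30–21:45.
18:00–19:45 overlaps/touches 14:30–21:45 → extend to 14:30–21:45.

14:30–21:45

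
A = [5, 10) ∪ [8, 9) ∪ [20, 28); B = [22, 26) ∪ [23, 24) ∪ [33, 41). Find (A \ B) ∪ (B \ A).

[5, 10) ∪ [20, 22) ∪ [26, 28) ∪ [33, 41)

A, merged: [5, 10), [20, 28).
B, merged: [22, 26), [33, 41).
A \ B = [5, 10), [20, 22), [26, 28).
B \ A = [33, 41).
Union of the two gives the symmetric difference.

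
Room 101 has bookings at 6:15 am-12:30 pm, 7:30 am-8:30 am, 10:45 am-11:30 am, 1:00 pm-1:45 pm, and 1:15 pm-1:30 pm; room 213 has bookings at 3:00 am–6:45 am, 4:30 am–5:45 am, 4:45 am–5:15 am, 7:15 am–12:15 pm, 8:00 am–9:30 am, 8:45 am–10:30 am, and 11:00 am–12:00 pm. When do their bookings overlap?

6:15 am–6:45 am, 7:15 am–12:15 pm

First set merges to 6:15 am–12:30 pm, 1:00 pm–1:45 pm.
Second set merges to 3:00 am–6:45 am, 7:15 am–12:15 pm.
6:15 am–12:30 pm overlaps B on 6:15 am–6:45 am, 7:15 am–12:15 pm.
1:00 pm–1:45 pm falls entirely outside B.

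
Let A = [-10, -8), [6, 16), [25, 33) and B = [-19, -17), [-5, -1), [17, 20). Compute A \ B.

[-10, -8) is untouched.
[6, 16) is untouched.
[25, 33) is untouched.

[-10, -8) ∪ [6, 16) ∪ [25, 33)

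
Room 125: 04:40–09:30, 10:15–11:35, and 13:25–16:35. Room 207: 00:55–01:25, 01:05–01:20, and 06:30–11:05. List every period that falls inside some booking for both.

06:30-09:30, 10:15-11:05

Second set merges to 00:55-01:25, 06:30-11:05.
04:40-09:30 meets the second set on 06:30-09:30.
10:15-11:35 meets the second set on 10:15-11:05.
13:25-16:35: no overlap with the second set.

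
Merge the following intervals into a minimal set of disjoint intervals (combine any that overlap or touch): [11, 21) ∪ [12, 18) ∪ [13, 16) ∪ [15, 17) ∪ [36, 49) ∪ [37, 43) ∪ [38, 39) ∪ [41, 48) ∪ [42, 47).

[12, 18) overlaps/touches [11, 21) → extend to [11, 21).
[13, 16) overlaps/touches [11, 21) → extend to [11, 21).
[15, 17) overlaps/touches [11, 21) → extend to [11, 21).
[36, 49) is disjoint → start new block.
[37, 43) overlaps/touches [36, 49) → extend to [36, 49).
[38, 39) overlaps/touches [36, 49) → extend to [36, 49).
[41, 48) overlaps/touches [36, 49) → extend to [36, 49).
[42, 47) overlaps/touches [36, 49) → extend to [36, 49).

[11, 21) ∪ [36, 49)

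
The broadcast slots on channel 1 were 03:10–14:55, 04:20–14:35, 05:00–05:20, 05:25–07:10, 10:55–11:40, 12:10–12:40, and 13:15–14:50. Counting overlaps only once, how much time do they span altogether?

Merged: 03:10–14:55.
Length: 11 h 45 min.

11 h 45 min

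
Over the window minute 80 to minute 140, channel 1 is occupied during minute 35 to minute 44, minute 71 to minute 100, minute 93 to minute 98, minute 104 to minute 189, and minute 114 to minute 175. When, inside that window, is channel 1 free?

Covered (merged): minute 35 to minute 44, minute 71 to minute 100, minute 104 to minute 189.
Complement within minute 80 to minute 140: minute 100 to minute 104.

minute 100 to minute 104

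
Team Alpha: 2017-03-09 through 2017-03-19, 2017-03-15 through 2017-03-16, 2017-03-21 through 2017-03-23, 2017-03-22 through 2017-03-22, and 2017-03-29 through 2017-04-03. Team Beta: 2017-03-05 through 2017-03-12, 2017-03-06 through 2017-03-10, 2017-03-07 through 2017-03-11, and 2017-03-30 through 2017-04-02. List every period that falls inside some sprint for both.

2017-03-09 through 2017-03-12, 2017-03-30 through 2017-04-02

A, merged: 2017-03-09 through 2017-03-19, 2017-03-21 through 2017-03-23, 2017-03-29 through 2017-04-03.
B, merged: 2017-03-05 through 2017-03-12, 2017-03-30 through 2017-04-02.
2017-03-09 through 2017-03-19 meets the second set on 2017-03-09 through 2017-03-12.
2017-03-21 through 2017-03-23: no overlap with the second set.
2017-03-29 through 2017-04-03 meets the second set on 2017-03-30 through 2017-04-02.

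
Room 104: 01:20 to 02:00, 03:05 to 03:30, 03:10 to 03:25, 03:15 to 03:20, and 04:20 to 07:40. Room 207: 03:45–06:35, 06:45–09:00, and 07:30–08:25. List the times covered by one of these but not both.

A, merged: 01:20–02:00, 03:05–03:30, 04:20–07:40.
B, merged: 03:45–06:35, 06:45–09:00.
A \ B = 01:20–02:00, 03:05–03:30, 06:35–06:45.
B \ A = 03:45–04:20, 07:40–09:00.
Union of the two gives the symmetric difference.

01:20–02:00, 03:05–03:30, 03:45–04:20, 06:35–06:45, 07:40–09:00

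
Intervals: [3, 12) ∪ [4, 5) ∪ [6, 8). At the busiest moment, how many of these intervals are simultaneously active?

2

At 4, 2 of the intervals are simultaneously active.
No point has more.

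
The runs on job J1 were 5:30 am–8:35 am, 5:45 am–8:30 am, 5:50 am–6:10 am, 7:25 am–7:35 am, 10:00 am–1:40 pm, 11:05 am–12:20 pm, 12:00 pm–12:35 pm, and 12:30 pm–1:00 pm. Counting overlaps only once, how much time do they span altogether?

Merged: 5:30 am–8:35 am, 10:00 am–1:40 pm.
Lengths: 3 h 5 min + 3 h 40 min = 6 h 45 min.

6 h 45 min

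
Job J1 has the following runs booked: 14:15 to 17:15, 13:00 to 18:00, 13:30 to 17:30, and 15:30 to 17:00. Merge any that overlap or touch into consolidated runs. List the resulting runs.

Sort by start: 13:00–18:00, 13:30–17:30, 14:15–17:15, 15:30–17:00.
13:30–17:30 overlaps/touches 13:00–18:00 → extend to 13:00–18:00.
14:15–17:15 overlaps/touches 13:00–18:00 → extend to 13:00–18:00.
15:30–17:00 overlaps/touches 13:00–18:00 → extend to 13:00–18:00.

13:00–18:00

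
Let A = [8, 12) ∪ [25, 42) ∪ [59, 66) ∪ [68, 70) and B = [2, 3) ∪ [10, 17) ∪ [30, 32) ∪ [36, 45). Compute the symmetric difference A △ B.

[2, 3) ∪ [8, 10) ∪ [12, 17) ∪ [25, 30) ∪ [32, 36) ∪ [42, 45) ∪ [59, 66) ∪ [68, 70)

A but not B: [8, 10), [25, 30), [32, 36), [59, 66), [68, 70).
B but not A: [2, 3), [12, 17), [42, 45).
Combining gives A △ B.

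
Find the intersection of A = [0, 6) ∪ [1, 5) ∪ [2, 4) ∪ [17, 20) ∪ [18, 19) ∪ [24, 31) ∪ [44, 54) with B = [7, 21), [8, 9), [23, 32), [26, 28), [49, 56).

First set merges to [0, 6), [17, 20), [24, 31), [44, 54).
Second set merges to [7, 21), [23, 32), [49, 56).
[0, 6) meets no B interval.
[17, 20) ∩ B → [17, 20).
[24, 31) ∩ B → [24, 31).
[44, 54) ∩ B → [49, 54).

[17, 20) ∪ [24, 31) ∪ [49, 54)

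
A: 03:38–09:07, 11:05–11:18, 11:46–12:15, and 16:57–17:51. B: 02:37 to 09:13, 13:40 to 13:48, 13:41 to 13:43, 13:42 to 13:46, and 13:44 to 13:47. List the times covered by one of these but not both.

02:37–03:38, 09:07–09:13, 11:05–11:18, 11:46–12:15, 13:40–13:48, 16:57–17:51

Merge the second list: 02:37–09:13, 13:40–13:48.
A \ B = 11:05–11:18, 11:46–12:15, 16:57–17:51.
B \ A = 02:37–03:38, 09:07–09:13, 13:40–13:48.
Union of the two gives the symmetric difference.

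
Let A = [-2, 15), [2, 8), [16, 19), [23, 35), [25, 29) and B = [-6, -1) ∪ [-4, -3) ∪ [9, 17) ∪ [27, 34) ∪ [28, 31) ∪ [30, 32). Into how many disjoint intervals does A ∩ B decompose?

First set merges to [-2, 15), [16, 19), [23, 35).
Second set merges to [-6, -1), [9, 17), [27, 34).
A ∩ B = [-2, -1), [9, 15), [16, 17), [27, 34).
That is 4 disjoint pieces.

4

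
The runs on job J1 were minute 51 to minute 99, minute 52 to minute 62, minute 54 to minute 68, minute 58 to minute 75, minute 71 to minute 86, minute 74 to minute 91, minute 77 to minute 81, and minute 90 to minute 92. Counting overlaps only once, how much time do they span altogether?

48 minutes

Merged: minute 51 to minute 99.
Length: 48 minutes.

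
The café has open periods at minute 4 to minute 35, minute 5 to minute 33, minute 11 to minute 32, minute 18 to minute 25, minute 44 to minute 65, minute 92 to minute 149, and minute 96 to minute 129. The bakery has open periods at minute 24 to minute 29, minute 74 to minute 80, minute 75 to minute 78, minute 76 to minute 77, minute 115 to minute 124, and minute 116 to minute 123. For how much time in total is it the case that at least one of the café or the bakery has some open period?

115 minutes

First set merges to minute 4 to minute 35, minute 44 to minute 65, minute 92 to minute 149.
Second set merges to minute 24 to minute 29, minute 74 to minute 80, minute 115 to minute 124.
A ∪ B = minute 4 to minute 35, minute 44 to minute 65, minute 74 to minute 80, minute 92 to minute 149.
Total: 31 minutes + 21 minutes + 6 minutes + 57 minutes = 115 minutes.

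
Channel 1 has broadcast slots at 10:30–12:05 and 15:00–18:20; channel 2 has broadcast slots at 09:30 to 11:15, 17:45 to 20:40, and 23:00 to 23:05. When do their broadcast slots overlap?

10:30–12:05 ∩ B → 10:30–11:15.
15:00–18:20 ∩ B → 17:45–18:20.

10:30–11:15, 17:45–18:20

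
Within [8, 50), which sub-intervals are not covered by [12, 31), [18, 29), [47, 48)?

[8, 12) ∪ [31, 47) ∪ [48, 50)

Covered (merged): [12, 31), [47, 48).
Complement within [8, 50): [8, 12), [31, 47), [48, 50).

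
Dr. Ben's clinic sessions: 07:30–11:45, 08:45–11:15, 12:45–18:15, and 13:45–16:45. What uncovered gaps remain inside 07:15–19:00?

Covered (merged): 07:30-11:45, 12:45-18:15.
Gaps within 07:15-19:00: 07:15-07:30, 11:45-12:45, 18:15-19:00.

07:15-07:30, 11:45-12:45, 18:15-19:00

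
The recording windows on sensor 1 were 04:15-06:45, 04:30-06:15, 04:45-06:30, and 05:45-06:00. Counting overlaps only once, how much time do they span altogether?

2 h 30 min

Merged: 04:15–06:45.
Length: 2 h 30 min.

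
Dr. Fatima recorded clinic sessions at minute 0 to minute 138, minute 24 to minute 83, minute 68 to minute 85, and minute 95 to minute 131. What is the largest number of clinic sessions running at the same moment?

3

Sweep endpoints in order; track running count of active intervals.
Peak of 3 reached at minute 68.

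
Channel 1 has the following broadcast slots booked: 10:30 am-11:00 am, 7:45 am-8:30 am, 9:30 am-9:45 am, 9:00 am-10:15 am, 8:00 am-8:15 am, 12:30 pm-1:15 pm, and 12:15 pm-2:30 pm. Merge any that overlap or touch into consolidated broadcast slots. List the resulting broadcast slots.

Sort by start: 7:45 am–8:30 am, 8:00 am–8:15 am, 9:00 am–10:15 am, 9:30 am–9:45 am, 10:30 am–11:00 am, 12:15 pm–2:30 pm, 12:30 pm–1:15 pm.
8:00 am–8:15 am overlaps/touches 7:45 am–8:30 am → extend to 7:45 am–8:30 am.
9:00 am–10:15 am is disjoint → start new block.
9:30 am–9:45 am overlaps/touches 9:00 am–10:15 am → extend to 9:00 am–10:15 am.
10:30 am–11:00 am is disjoint → start new block.
12:15 pm–2:30 pm is disjoint → start new block.
12:30 pm–1:15 pm overlaps/touches 12:15 pm–2:30 pm → extend to 12:15 pm–2:30 pm.

7:45 am–8:30 am, 9:00 am–10:15 am, 10:30 am–11:00 am, 12:15 pm–2:30 pm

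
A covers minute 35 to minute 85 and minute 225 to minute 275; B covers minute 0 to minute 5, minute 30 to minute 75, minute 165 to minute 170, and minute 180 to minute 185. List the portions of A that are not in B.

minute 35 to minute 85 \ B = minute 75 to minute 85.
minute 225 to minute 275: nothing removed.

minute 75 to minute 85, minute 225 to minute 275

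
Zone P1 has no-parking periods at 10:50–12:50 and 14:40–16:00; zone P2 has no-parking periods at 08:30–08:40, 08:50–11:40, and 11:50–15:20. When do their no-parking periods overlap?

10:50–11:40, 11:50–12:50, 14:40–15:20

10:50–12:50 meets the second set on 10:50–11:40, 11:50–12:50.
14:40–16:00 meets the second set on 14:40–15:20.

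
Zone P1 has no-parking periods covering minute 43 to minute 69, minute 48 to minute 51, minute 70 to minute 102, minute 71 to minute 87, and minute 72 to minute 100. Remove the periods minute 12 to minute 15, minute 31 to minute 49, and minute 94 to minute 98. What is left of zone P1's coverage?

minute 49 to minute 69, minute 70 to minute 94, minute 98 to minute 102

First set merges to minute 43 to minute 69, minute 70 to minute 102.
minute 43 to minute 69 \ B = minute 49 to minute 69.
minute 70 to minute 102 \ B = minute 70 to minute 94, minute 98 to minute 102.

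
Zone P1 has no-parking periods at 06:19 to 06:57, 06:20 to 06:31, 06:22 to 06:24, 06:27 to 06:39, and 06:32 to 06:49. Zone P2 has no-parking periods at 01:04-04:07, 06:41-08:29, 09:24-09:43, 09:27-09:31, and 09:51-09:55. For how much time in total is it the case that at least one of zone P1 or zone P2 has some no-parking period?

5 h 36 min

A, merged: 06:19–06:57.
B, merged: 01:04–04:07, 06:41–08:29, 09:24–09:43, 09:51–09:55.
A ∪ B = 01:04–04:07, 06:19–08:29, 09:24–09:43, 09:51–09:55.
Total: 3 h 3 min + 2 h 10 min + 19 min + 4 min = 5 h 36 min.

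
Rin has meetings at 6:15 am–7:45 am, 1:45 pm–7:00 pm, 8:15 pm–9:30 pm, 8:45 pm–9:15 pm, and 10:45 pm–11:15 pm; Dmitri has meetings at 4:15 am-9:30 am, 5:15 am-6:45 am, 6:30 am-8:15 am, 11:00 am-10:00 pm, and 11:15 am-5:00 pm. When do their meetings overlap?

6:15 am–7:45 am, 1:45 pm–7:00 pm, 8:15 pm–9:30 pm

First set merges to 6:15 am–7:45 am, 1:45 pm–7:00 pm, 8:15 pm–9:30 pm, 10:45 pm–11:15 pm.
Second set merges to 4:15 am–9:30 am, 11:00 am–10:00 pm.
6:15 am–7:45 am overlaps B on 6:15 am–7:45 am.
1:45 pm–7:00 pm overlaps B on 1:45 pm–7:00 pm.
8:15 pm–9:30 pm overlaps B on 8:15 pm–9:30 pm.
10:45 pm–11:15 pm falls entirely outside B.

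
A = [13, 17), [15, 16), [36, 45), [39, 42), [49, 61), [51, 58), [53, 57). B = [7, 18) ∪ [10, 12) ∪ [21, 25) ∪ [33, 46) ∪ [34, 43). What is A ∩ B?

[13, 17) ∪ [36, 45)

Merge the first list: [13, 17), [36, 45), [49, 61).
Merge the second list: [7, 18), [21, 25), [33, 46).
[13, 17) overlaps B on [13, 17).
[36, 45) overlaps B on [36, 45).
[49, 61) falls entirely outside B.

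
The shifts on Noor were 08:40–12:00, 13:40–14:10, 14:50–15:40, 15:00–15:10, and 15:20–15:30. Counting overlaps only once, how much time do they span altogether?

4 h 40 min

Merged: 08:40–12:00, 13:40–14:10, 14:50–15:40.
Lengths: 3 h 20 min + 30 min + 50 min = 4 h 40 min.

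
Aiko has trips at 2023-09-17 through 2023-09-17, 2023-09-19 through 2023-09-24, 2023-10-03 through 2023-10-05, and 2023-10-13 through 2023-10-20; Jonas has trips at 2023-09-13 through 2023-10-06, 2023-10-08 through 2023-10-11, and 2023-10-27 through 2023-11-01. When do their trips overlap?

2023-09-17 through 2023-09-17, 2023-09-19 through 2023-09-24, 2023-10-03 through 2023-10-05

2023-09-17 through 2023-09-17 overlaps B on 2023-09-17 through 2023-09-17.
2023-09-19 through 2023-09-24 overlaps B on 2023-09-19 through 2023-09-24.
2023-10-03 through 2023-10-05 overlaps B on 2023-10-03 through 2023-10-05.
2023-10-13 through 2023-10-20 falls entirely outside B.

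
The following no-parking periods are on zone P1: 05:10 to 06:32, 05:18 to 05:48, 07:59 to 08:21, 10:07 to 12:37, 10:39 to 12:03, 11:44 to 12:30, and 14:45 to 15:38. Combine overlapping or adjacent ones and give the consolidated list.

05:10–06:32, 07:59–08:21, 10:07–12:37, 14:45–15:38

05:18–05:48 overlaps/touches 05:10–06:32 → extend to 05:10–06:32.
07:59–08:21 is disjoint → start new block.
10:07–12:37 is disjoint → start new block.
10:39–12:03 overlaps/touches 10:07–12:37 → extend to 10:07–12:37.
11:44–12:30 overlaps/touches 10:07–12:37 → extend to 10:07–12:37.
14:45–15:38 is disjoint → start new block.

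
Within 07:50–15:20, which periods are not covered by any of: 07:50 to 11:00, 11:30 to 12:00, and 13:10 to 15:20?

The merged coverage is 07:50–11:00, 11:30–12:00, 13:10–15:20.
Complement within 07:50–15:20: 11:00–11:30, 12:00–13:10.

11:00–11:30, 12:00–13:10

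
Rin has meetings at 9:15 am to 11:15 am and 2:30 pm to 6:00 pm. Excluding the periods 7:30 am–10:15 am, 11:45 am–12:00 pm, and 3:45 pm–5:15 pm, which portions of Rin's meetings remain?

10:15 am-11:15 am, 2:30 pm-3:45 pm, 5:15 pm-6:00 pm

9:15 am-11:15 am minus B → 10:15 am-11:15 am.
2:30 pm-6:00 pm minus B → 2:30 pm-3:45 pm, 5:15 pm-6:00 pm.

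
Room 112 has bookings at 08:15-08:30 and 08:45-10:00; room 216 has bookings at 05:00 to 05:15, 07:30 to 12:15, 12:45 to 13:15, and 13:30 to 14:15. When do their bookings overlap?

08:15–08:30, 08:45–10:00

08:15–08:30 ∩ B → 08:15–08:30.
08:45–10:00 ∩ B → 08:45–10:00.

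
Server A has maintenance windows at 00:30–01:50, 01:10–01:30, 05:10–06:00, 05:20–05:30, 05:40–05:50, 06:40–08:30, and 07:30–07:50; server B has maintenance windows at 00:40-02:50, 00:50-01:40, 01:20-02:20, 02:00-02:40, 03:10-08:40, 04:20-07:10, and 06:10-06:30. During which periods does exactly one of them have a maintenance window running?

A, merged: 00:30-01:50, 05:10-06:00, 06:40-08:30.
B, merged: 00:40-02:50, 03:10-08:40.
Only in the first: 00:30-00:40.
Only in the second: 01:50-02:50, 03:10-05:10, 06:00-06:40, 08:30-08:40.
Together these are the periods covered by exactly one.

00:30-00:40, 01:50-02:50, 03:10-05:10, 06:00-06:40, 08:30-08:40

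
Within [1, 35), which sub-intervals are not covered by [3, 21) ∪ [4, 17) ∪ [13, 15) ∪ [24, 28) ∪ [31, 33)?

Covered (merged): [3, 21), [24, 28), [31, 33).
Gaps within [1, 35): [1, 3), [21, 24), [28, 31), [33, 35).

[1, 3) ∪ [21, 24) ∪ [28, 31) ∪ [33, 35)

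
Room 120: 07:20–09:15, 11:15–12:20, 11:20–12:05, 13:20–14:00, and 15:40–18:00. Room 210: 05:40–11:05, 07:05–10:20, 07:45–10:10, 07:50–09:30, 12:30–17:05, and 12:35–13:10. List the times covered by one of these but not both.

05:40–07:20, 09:15–11:05, 11:15–12:20, 12:30–13:20, 14:00–15:40, 17:05–18:00

First set merges to 07:20–09:15, 11:15–12:20, 13:20–14:00, 15:40–18:00.
Second set merges to 05:40–11:05, 12:30–17:05.
A \ B = 11:15–12:20, 17:05–18:00.
B \ A = 05:40–07:20, 09:15–11:05, 12:30–13:20, 14:00–15:40.
Union of the two gives the symmetric difference.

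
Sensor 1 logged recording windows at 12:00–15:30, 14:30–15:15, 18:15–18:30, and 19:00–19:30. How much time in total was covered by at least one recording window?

Merged: 12:00–15:30, 18:15–18:30, 19:00–19:30.
Lengths: 3 h 30 min + 15 min + 30 min = 4 h 15 min.

4 h 15 min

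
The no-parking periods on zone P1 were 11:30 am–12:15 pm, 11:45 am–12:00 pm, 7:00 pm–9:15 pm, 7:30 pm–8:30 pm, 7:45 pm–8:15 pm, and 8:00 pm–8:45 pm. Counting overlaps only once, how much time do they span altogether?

Merged: 11:30 am–12:15 pm, 7:00 pm–9:15 pm.
Lengths: 45 min + 2 h 15 min = 3 h.

3 h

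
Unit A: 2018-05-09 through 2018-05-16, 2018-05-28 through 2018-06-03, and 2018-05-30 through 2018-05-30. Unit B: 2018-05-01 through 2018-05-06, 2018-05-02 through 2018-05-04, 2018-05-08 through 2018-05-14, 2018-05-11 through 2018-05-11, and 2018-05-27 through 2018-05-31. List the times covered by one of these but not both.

2018-05-01 through 2018-05-06, 2018-05-08 through 2018-05-08, 2018-05-15 through 2018-05-16, 2018-05-27 through 2018-05-27, 2018-06-01 through 2018-06-03

First set merges to 2018-05-09 through 2018-05-16, 2018-05-28 through 2018-06-03.
Second set merges to 2018-05-01 through 2018-05-06, 2018-05-08 through 2018-05-14, 2018-05-27 through 2018-05-31.
A \ B = 2018-05-15 through 2018-05-16, 2018-06-01 through 2018-06-03.
B \ A = 2018-05-01 through 2018-05-06, 2018-05-08 through 2018-05-08, 2018-05-27 through 2018-05-27.
Union of the two gives the symmetric difference.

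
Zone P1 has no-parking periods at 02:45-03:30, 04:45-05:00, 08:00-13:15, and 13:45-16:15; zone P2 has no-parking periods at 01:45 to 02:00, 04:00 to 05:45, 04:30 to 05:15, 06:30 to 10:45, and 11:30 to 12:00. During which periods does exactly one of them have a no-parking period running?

01:45-02:00, 02:45-03:30, 04:00-04:45, 05:00-05:45, 06:30-08:00, 10:45-11:30, 12:00-13:15, 13:45-16:15

Merge the second list: 01:45-02:00, 04:00-05:45, 06:30-10:45, 11:30-12:00.
Only in the first: 02:45-03:30, 10:45-11:30, 12:00-13:15, 13:45-16:15.
Only in the second: 01:45-02:00, 04:00-04:45, 05:00-05:45, 06:30-08:00.
Together these are the periods covered by exactly one.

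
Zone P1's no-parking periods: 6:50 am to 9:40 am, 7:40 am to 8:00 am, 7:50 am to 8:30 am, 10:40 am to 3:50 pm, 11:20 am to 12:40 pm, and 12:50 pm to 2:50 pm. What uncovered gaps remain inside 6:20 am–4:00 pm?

Covered (merged): 6:50 am-9:40 am, 10:40 am-3:50 pm.
Complement within 6:20 am-4:00 pm: 6:20 am-6:50 am, 9:40 am-10:40 am, 3:50 pm-4:00 pm.

6:20 am-6:50 am, 9:40 am-10:40 am, 3:50 pm-4:00 pm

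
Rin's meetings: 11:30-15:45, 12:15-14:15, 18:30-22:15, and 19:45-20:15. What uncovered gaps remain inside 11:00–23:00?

11:00–11:30, 15:45–18:30, 22:15–23:00

The merged coverage is 11:30–15:45, 18:30–22:15.
Gaps within 11:00–23:00: 11:00–11:30, 15:45–18:30, 22:15–23:00.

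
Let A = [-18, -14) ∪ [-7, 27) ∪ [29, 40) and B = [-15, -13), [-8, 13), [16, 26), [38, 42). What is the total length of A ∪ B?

A ∪ B = [-18, -13), [-8, 27), [29, 42).
Total: 5 + 35 + 13 = 53.

53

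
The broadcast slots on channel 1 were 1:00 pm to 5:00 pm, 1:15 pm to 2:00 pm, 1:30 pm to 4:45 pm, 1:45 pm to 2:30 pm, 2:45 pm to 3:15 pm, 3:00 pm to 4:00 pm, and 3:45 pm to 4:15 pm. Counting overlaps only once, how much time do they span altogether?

Merged: 1:00 pm–5:00 pm.
Length: 4 h.

4 h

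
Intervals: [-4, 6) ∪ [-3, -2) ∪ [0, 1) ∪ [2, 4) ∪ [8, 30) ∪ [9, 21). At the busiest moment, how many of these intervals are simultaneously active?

2

Sweep endpoints in order; track running count of active intervals.
Peak of 2 reached at -3.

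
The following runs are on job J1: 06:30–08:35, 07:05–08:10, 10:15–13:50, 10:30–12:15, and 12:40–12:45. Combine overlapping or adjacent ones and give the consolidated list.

06:30–08:35, 10:15–13:50

07:05–08:10 overlaps/touches 06:30–08:35 → extend to 06:30–08:35.
10:15–13:50 is disjoint → start new block.
10:30–12:15 overlaps/touches 10:15–13:50 → extend to 10:15–13:50.
12:40–12:45 overlaps/touches 10:15–13:50 → extend to 10:15–13:50.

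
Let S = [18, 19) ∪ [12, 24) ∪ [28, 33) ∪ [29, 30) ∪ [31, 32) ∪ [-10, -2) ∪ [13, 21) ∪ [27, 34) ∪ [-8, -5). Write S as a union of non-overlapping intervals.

[-10, -2) ∪ [12, 24) ∪ [27, 34)

Sort by start: [-10, -2), [-8, -5), [12, 24), [13, 21), [18, 19), [27, 34), [28, 33), [29, 30), [31, 32).
[-8, -5) overlaps/touches [-10, -2) → extend to [-10, -2).
[12, 24) is disjoint → start new block.
[13, 21) overlaps/touches [12, 24) → extend to [12, 24).
[18, 19) overlaps/touches [12, 24) → extend to [12, 24).
[27, 34) is disjoint → start new block.
[28, 33) overlaps/touches [27, 34) → extend to [27, 34).
[29, 30) overlaps/touches [27, 34) → extend to [27, 34).
[31, 32) overlaps/touches [27, 34) → extend to [27, 34).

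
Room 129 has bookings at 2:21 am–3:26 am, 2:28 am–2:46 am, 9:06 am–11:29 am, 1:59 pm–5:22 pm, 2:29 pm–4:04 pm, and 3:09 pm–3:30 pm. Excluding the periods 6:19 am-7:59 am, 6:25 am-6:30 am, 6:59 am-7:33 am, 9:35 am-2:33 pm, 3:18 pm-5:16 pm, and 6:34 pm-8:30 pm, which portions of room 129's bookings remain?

2:21 am–3:26 am, 9:06 am–9:35 am, 2:33 pm–3:18 pm, 5:16 pm–5:22 pm

Merge the first list: 2:21 am–3:26 am, 9:06 am–11:29 am, 1:59 pm–5:22 pm.
Merge the second list: 6:19 am–7:59 am, 9:35 am–2:33 pm, 3:18 pm–5:16 pm, 6:34 pm–8:30 pm.
2:21 am–3:26 am: no B overlap → unchanged.
9:06 am–11:29 am minus B → 9:06 am–9:35 am.
1:59 pm–5:22 pm minus B → 2:33 pm–3:18 pm, 5:16 pm–5:22 pm.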